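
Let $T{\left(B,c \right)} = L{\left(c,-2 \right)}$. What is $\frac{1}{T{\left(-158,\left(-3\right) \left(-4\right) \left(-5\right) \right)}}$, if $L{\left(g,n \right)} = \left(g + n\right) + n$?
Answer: $- \frac{1}{64} \approx -0.015625$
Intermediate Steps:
$L{\left(g,n \right)} = g + 2 n$
$T{\left(B,c \right)} = -4 + c$ ($T{\left(B,c \right)} = c + 2 \left(-2\right) = c - 4 = -4 + c$)
$\frac{1}{T{\left(-158,\left(-3\right) \left(-4\right) \left(-5\right) \right)}} = \frac{1}{-4 + \left(-3\right) \left(-4\right) \left(-5\right)} = \frac{1}{-4 + 12 \left(-5\right)} = \frac{1}{-4 - 60} = \frac{1}{-64} = - \frac{1}{64}$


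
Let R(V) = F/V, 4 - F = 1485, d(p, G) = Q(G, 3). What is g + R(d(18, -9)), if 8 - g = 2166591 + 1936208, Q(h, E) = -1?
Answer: -4101310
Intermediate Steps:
d(p, G) = -1
F = -1481 (F = 4 - 1*1485 = 4 - 1485 = -1481)
g = -4102791 (g = 8 - (2166591 + 1936208) = 8 - 1*4102799 = 8 - 4102799 = -4102791)
R(V) = -1481/V
g + R(d(18, -9)) = -4102791 - 1481/(-1) = -4102791 - 1481*(-1) = -4102791 + 1481 = -4101310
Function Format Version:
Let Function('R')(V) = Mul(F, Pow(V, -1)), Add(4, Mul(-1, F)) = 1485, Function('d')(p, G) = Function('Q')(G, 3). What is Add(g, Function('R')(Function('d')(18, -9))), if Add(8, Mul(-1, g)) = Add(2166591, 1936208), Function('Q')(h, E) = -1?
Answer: -4101310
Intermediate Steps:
Function('d')(p, G) = -1
F = -1481 (F = Add(4, Mul(-1, 1485)) = Add(4, -1485) = -1481)
g = -4102791 (g = Add(8, Mul(-1, Add(2166591, 1936208))) = Add(8, Mul(-1, 4102799)) = Add(8, -4102799) = -4102791)
Function('R')(V) = Mul(-1481, Pow(V, -1))
Add(g, Function('R')(Function('d')(18, -9))) = Add(-4102791, Mul(-1481, Pow(-1, -1))) = Add(-4102791, Mul(-1481, -1)) = Add(-4102791, 1481) = -4101310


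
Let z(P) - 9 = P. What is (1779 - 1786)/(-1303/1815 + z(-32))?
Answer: 12705/43048 ≈ 0.29514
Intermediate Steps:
z(P) = 9 + P
(1779 - 1786)/(-1303/1815 + z(-32)) = (1779 - 1786)/(-1303/1815 + (9 - 32)) = -7/(-1303*1/1815 - 23) = -7/(-1303/1815 - 23) = -7/(-43048/1815) = -7*(-1815/43048) = 12705/43048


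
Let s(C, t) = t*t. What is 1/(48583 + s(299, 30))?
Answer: 1/49483 ≈ 2.0209e-5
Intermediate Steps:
s(C, t) = t²
1/(48583 + s(299, 30)) = 1/(48583 + 30²) = 1/(48583 + 900) = 1/49483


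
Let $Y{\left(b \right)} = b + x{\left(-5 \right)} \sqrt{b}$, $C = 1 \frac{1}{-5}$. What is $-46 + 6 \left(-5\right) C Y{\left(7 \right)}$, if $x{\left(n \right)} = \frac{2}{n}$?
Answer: $-4 - \frac{12 \sqrt{7}}{5} \approx -10.35$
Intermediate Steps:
$C = - \frac{1}{5}$ ($C = 1 \left(- \frac{1}{5}\right) = - \frac{1}{5} \approx -0.2$)
$Y{\left(b \right)} = b - \frac{2 \sqrt{b}}{5}$ ($Y{\left(b \right)} = b + \frac{2}{-5} \sqrt{b} = b + 2 \left(- \frac{1}{5}\right) \sqrt{b} = b - \frac{2 \sqrt{b}}{5}$)
$-46 + 6 \left(-5\right) C Y{\left(7 \right)} = -46 + 6 \left(-5\right) \left(- \frac{1}{5}\right) \left(7 - \frac{2 \sqrt{7}}{5}\right) = -46 + \left(-30\right) \left(- \frac{1}{5}\right) \left(7 - \frac{2 \sqrt{7}}{5}\right) = -46 + 6 \left(7 - \frac{2 \sqrt{7}}{5}\right) = -46 + \left(42 - \frac{12 \sqrt{7}}{5}\right) = -4 - \frac{12 \sqrt{7}}{5}$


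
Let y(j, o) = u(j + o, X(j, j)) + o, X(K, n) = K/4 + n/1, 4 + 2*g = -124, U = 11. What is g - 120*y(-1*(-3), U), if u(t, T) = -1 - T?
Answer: -814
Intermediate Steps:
g = -64 (g = -2 + (1/2)*(-124) = -2 - 62 = -64)
X(K, n) = n + K/4 (X(K, n) = K*(1/4) + n*1 = K/4 + n = n + K/4)
y(j, o) = -1 + o - 5*j/4 (y(j, o) = (-1 - (j + j/4)) + o = (-1 - 5*j/4) + o = -1 + o - 5*j/4)
g - 120*y(-1*(-3), U) = -64 - 120*(-1 + 11 - (-5)*(-3)/4) = -64 - 120*(-1 + 11 - 5/4*3) = -64 - 120*(-1 + 11 - 15/4) = -64 - 120*25/4 = -64 - 750 = -814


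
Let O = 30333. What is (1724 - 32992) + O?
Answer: -935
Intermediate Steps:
(1724 - 32992) + O = (1724 - 32992) + 30333 = -31268 + 30333 = -935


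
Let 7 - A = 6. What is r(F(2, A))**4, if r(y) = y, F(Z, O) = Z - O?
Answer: 1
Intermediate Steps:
A = 1 (A = 7 - 1*6 = 7 - 6 = 1)
r(F(2, A))**4 = (2 - 1*1)**4 = (2 - 1)**4 = 1**4 = 1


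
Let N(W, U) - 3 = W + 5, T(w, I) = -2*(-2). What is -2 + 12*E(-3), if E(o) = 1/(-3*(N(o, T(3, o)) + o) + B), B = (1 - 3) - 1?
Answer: -10/3 ≈ -3.3333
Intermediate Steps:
T(w, I) = 4
N(W, U) = 8 + W (N(W, U) = 3 + (W + 5) = 3 + (5 + W) = 8 + W)
B = -3 (B = -2 - 1 = -3)
E(o) = 1/(-27 - 6*o) (E(o) = 1/(-3*((8 + o) + o) - 3) = 1/(-3*(8 + 2*o) - 3) = 1/((-24 - 6*o) - 3) = 1/(-27 - 6*o))
-2 + 12*E(-3) = -2 + 12*(-1/(27 + 6*(-3))) = -2 + 12*(-1/(27 - 18)) = -2 + 12*(-1/9) = -2 + 12*(-1*⅑) = -2 + 12*(-⅑) = -2 - 4/3 = -10/3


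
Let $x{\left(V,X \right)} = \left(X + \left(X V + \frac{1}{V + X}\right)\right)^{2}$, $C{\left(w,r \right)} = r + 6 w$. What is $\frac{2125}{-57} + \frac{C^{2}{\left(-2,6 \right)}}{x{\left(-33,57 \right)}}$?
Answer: $- \frac{4072031396173}{109226285625} \approx -37.281$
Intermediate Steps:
$x{\left(V,X \right)} = \left(X + \frac{1}{V + X} + V X\right)^{2}$ ($x{\left(V,X \right)} = \left(X + \left(V X + \frac{1}{V + X}\right)\right)^{2} = \left(X + \left(\frac{1}{V + X} + V X\right)\right)^{2} = \left(X + \frac{1}{V + X} + V X\right)^{2}$)
$\frac{2125}{-57} + \frac{C^{2}{\left(-2,6 \right)}}{x{\left(-33,57 \right)}} = \frac{2125}{-57} + \frac{\left(6 + 6 \left(-2\right)\right)^{2}}{\frac{1}{\left(-33 + 57\right)^{2}} \left(1 + 57^{2} - 1881 - 33 \cdot 57^{2} + 57 \left(-33\right)^{2}\right)^{2}} = 2125 \left(- \frac{1}{57}\right) + \frac{\left(6 - 12\right)^{2}}{\frac{1}{576} \left(1 + 3249 - 1881 - 107217 + 57 \cdot 1089\right)^{2}} = - \frac{2125}{57} + \frac{\left(-6\right)^{2}}{\frac{1}{576} \left(1 + 3249 - 1881 - 107217 + 62073\right)^{2}} = - \frac{2125}{57} + \frac{36}{\frac{1}{576} \left(-43775\right)^{2}} = - \frac{2125}{57} + \frac{36}{\frac{1}{576} \cdot 1916250625} = - \frac{2125}{57} + \frac{36}{\frac{1916250625}{576}} = - \frac{2125}{57} + 36 \cdot \frac{576}{1916250625} = - \frac{2125}{57} + \frac{20736}{1916250625} = - \frac{4072031396173}{109226285625}$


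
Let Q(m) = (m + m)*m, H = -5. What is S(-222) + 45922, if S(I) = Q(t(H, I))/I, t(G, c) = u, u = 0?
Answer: 45922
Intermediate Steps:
t(G, c) = 0
Q(m) = 2*m² (Q(m) = (2*m)*m = 2*m²)
S(I) = 0 (S(I) = (2*0²)/I = (2*0)/I = 0/I = 0)
S(-222) + 45922 = 0 + 45922 = 45922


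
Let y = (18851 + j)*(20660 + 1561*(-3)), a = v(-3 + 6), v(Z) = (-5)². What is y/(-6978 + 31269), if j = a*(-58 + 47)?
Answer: 32976528/2699 ≈ 12218.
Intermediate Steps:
v(Z) = 25
a = 25
j = -275 (j = 25*(-58 + 47) = 25*(-11) = -275)
y = 296788752 (y = (18851 - 275)*(20660 + 1561*(-3)) = 18576*(20660 - 4683) = 18576*15977 = 296788752)
y/(-6978 + 31269) = 296788752/(-6978 + 31269) = 296788752/24291 = 296788752*(1/24291) = 32976528/2699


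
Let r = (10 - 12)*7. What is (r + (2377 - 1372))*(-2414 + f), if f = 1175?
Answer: -1227849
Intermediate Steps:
r = -14 (r = -2*7 = -14)
(r + (2377 - 1372))*(-2414 + f) = (-14 + (2377 - 1372))*(-2414 + 1175) = (-14 + 1005)*(-1239) = 991*(-1239) = -1227849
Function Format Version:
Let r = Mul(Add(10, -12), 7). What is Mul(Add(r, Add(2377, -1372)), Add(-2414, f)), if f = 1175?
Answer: -1227849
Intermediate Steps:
r = -14 (r = Mul(-2, 7) = -14)
Mul(Add(r, Add(2377, -1372)), Add(-2414, f)) = Mul(Add(-14, Add(2377, -1372)), Add(-2414, 1175)) = Mul(Add(-14, 1005), -1239) = Mul(991, -1239) = -1227849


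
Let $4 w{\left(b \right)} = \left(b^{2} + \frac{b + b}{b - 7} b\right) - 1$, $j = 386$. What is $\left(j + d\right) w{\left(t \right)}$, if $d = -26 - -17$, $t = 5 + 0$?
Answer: $- \frac{377}{4} \approx -94.25$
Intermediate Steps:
$t = 5$
$w{\left(b \right)} = - \frac{1}{4} + \frac{b^{2}}{4} + \frac{b^{2}}{2 \left(-7 + b\right)}$ ($w{\left(b \right)} = \frac{\left(b^{2} + \frac{b + b}{b - 7} b\right) - 1}{4} = \frac{\left(b^{2} + \frac{2 b}{-7 + b} b\right) - 1}{4} = \frac{\left(b^{2} + \frac{2 b^{2}}{-7 + b}\right) - 1}{4} = \frac{-1 + b^{2} + \frac{2 b^{2}}{-7 + b}}{4} = - \frac{1}{4} + \frac{b^{2}}{4} + \frac{b^{2}}{2 \left(-7 + b\right)}$)
$d = -9$ ($d = -26 + 17 = -9$)
$\left(j + d\right) w{\left(t \right)} = \left(386 - 9\right) \frac{7 + 5^{3} - 5 - 5 \cdot 5^{2}}{4 \left(-7 + 5\right)} = 377 \frac{7 + 125 - 5 - 125}{4 \left(-2\right)} = 377 \cdot \frac{1}{4} \left(- \frac{1}{2}\right) \left(7 + 125 - 5 - 125\right) = 377 \cdot \frac{1}{4} \left(- \frac{1}{2}\right) 2 = 377 \left(- \frac{1}{4}\right) = - \frac{377}{4}$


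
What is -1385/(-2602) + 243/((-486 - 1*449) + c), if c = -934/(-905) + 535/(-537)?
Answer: 161016419105/591146548192 ≈ 0.27238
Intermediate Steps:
c = 17383/485985 (c = -934*(-1/905) + 535*(-1/537) = 934/905 - 535/537 = 17383/485985 ≈ 0.035769)
-1385/(-2602) + 243/((-486 - 1*449) + c) = -1385/(-2602) + 243/((-486 - 1*449) + 17383/485985) = -1385*(-1/2602) + 243/((-486 - 449) + 17383/485985) = 1385/2602 + 243/(-935 + 17383/485985) = 1385/2602 + 243/(-454378592/485985) = 1385/2602 + 243*(-485985/454378592) = 1385/2602 - 118094355/454378592 = 161016419105/591146548192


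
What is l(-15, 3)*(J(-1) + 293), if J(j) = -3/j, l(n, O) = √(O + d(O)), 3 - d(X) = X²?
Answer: 296*I*√3 ≈ 512.69*I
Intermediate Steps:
d(X) = 3 - X²
l(n, O) = √(3 + O - O²) (l(n, O) = √(O + (3 - O²)) = √(3 + O - O²))
l(-15, 3)*(J(-1) + 293) = √(3 + 3 - 1*3²)*(-3/(-1) + 293) = √(3 + 3 - 1*9)*(-3*(-1) + 293) = √(3 + 3 - 9)*(3 + 293) = √(-3)*296 = (I*√3)*296 = 296*I*√3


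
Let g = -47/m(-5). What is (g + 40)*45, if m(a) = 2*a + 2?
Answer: 16515/8 ≈ 2064.4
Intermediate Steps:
m(a) = 2 + 2*a
g = 47/8 (g = -47/(2 + 2*(-5)) = -47/(2 - 10) = -47/(-8) = -47*(-⅛) = 47/8 ≈ 5.8750)
(g + 40)*45 = (47/8 + 40)*45 = (367/8)*45 = 16515/8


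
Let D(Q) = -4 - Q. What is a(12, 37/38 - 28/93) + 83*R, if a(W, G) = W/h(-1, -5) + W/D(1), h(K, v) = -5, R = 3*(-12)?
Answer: -14964/5 ≈ -2992.8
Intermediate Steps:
R = -36
a(W, G) = -2*W/5 (a(W, G) = W/(-5) + W/(-4 - 1*1) = W*(-⅕) + W/(-4 - 1) = -W/5 + W/(-5) = -W/5 + W*(-⅕) = -W/5 - W/5 = -2*W/5)
a(12, 37/38 - 28/93) + 83*R = -⅖*12 + 83*(-36) = -24/5 - 2988 = -14964/5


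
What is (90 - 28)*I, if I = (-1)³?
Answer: -62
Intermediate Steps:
I = -1
(90 - 28)*I = (90 - 28)*(-1) = 62*(-1) = -62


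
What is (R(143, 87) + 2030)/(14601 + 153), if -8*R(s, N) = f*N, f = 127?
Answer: 5191/118032 ≈ 0.043980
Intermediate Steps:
R(s, N) = -127*N/8
(R(143, 87) + 2030)/(14601 + 153) = (-127/8*87 + 2030)/(14601 + 153) = (-11049/8 + 2030)/14754 = (5191/8)*(1/14754) = 5191/118032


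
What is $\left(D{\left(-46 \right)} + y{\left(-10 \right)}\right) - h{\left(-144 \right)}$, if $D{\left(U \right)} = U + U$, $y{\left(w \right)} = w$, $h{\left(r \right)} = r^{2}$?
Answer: $-20838$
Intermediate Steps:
$D{\left(U \right)} = 2 U$
$\left(D{\left(-46 \right)} + y{\left(-10 \right)}\right) - h{\left(-144 \right)} = \left(2 \left(-46\right) - 10\right) - \left(-144\right)^{2} = \left(-92 - 10\right) - 20736 = -102 - 20736 = -20838$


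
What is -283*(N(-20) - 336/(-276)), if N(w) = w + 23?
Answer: -27451/23 ≈ -1193.5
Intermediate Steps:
N(w) = 23 + w
-283*(N(-20) - 336/(-276)) = -283*((23 - 20) - 336/(-276)) = -283*(3 - 336*(-1/276)) = -283*(3 + 28/23) = -283*97/23 = -27451/23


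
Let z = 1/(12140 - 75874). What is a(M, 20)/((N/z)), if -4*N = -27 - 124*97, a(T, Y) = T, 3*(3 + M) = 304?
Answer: -118/230494011 ≈ -5.1194e-7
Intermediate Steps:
M = 295/3 (M = -3 + (⅓)*304 = -3 + 304/3 = 295/3 ≈ 98.333)
N = 12055/4 (N = -(-27 - 124*97)/4 = -(-27 - 12028)/4 = -¼*(-12055) = 12055/4 ≈ 3013.8)
z = -1/63734 (z = 1/(-63734) = -1/63734 ≈ -1.5690e-5)
a(M, 20)/((N/z)) = 295/(3*((12055/(4*(-1/63734))))) = 295/(3*(((12055/4)*(-63734)))) = 295/(3*(-384156685/2)) = (295/3)*(-2/384156685) = -118/230494011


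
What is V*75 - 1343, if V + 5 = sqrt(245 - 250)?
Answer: -1718 + 75*I*sqrt(5) ≈ -1718.0 + 167.71*I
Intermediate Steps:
V = -5 + I*sqrt(5) (V = -5 + sqrt(245 - 250) = -5 + sqrt(-5) = -5 + I*sqrt(5) ≈ -5.0 + 2.2361*I)
V*75 - 1343 = (-5 + I*sqrt(5))*75 - 1343 = (-375 + 75*I*sqrt(5)) - 1343 = -1718 + 75*I*sqrt(5)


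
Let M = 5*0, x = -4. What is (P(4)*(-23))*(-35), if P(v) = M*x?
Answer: 0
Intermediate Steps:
M = 0
P(v) = 0 (P(v) = 0*(-4) = 0)
(P(4)*(-23))*(-35) = (0*(-23))*(-35) = 0*(-35) = 0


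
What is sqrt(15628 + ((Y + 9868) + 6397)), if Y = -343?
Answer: 5*sqrt(1262) ≈ 177.62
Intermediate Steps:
sqrt(15628 + ((Y + 9868) + 6397)) = sqrt(15628 + ((-343 + 9868) + 6397)) = sqrt(15628 + (9525 + 6397)) = sqrt(15628 + 15922) = sqrt(31550) = 5*sqrt(1262)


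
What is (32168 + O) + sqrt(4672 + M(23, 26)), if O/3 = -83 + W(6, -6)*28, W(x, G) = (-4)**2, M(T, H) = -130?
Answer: 33263 + sqrt(4542) ≈ 33330.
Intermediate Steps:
W(x, G) = 16
O = 1095 (O = 3*(-83 + 16*28) = 3*(-83 + 448) = 3*365 = 1095)
(32168 + O) + sqrt(4672 + M(23, 26)) = (32168 + 1095) + sqrt(4672 - 130) = 33263 + sqrt(4542)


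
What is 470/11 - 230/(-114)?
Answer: 28055/627 ≈ 44.745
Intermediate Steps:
470/11 - 230/(-114) = 470*(1/11) - 230*(-1/114) = 470/11 + 115/57 = 28055/627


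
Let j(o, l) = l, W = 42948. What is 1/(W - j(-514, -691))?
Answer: 1/43639 ≈ 2.2915e-5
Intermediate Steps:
1/(W - j(-514, -691)) = 1/(42948 - 1*(-691)) = 1/(42948 + 691) = 1/43639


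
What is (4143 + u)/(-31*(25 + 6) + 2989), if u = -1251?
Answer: 241/169 ≈ 1.4260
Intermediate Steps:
(4143 + u)/(-31*(25 + 6) + 2989) = (4143 - 1251)/(-31*(25 + 6) + 2989) = 2892/(-31*31 + 2989) = 2892/(-961 + 2989) = 2892/2028 = 2892*(1/2028) = 241/169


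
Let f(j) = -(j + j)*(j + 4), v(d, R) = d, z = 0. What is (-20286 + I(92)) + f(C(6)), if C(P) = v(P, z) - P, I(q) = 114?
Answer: -20172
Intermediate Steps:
C(P) = 0 (C(P) = P - P = 0)
f(j) = -2*j*(4 + j)
(-20286 + I(92)) + f(C(6)) = (-20286 + 114) - 2*0*(4 + 0) = -20172 - 2*0*4 = -20172 + 0 = -20172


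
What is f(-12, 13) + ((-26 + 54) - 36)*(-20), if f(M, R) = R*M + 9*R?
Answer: 121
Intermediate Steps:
f(M, R) = 9*R + M*R (f(M, R) = M*R + 9*R = 9*R + M*R)
f(-12, 13) + ((-26 + 54) - 36)*(-20) = 13*(9 - 12) + ((-26 + 54) - 36)*(-20) = 13*(-3) + (28 - 36)*(-20) = -39 - 8*(-20) = -39 + 160 = 121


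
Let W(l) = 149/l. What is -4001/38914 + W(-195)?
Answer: -6578381/7588230 ≈ -0.86692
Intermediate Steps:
-4001/38914 + W(-195) = -4001/38914 + 149/(-195) = -4001*1/38914 + 149*(-1/195) = -4001/38914 - 149/195 = -6578381/7588230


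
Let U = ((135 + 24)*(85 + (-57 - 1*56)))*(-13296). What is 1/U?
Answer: 1/59193792 ≈ 1.6894e-8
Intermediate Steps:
U = 59193792 (U = (159*(85 + (-57 - 56)))*(-13296) = (159*(85 - 113))*(-13296) = (159*(-28))*(-13296) = -4452*(-13296) = 59193792)
1/U = 1/59193792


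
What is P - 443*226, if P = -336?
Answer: -100454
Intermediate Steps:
P - 443*226 = -336 - 443*226 = -336 - 100118 = -100454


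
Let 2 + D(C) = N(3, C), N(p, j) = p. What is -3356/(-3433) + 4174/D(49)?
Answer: 14332698/3433 ≈ 4175.0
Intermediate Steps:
D(C) = 1 (D(C) = -2 + 3 = 1)
-3356/(-3433) + 4174/D(49) = -3356/(-3433) + 4174/1 = -3356*(-1/3433) + 4174*1 = 3356/3433 + 4174 = 14332698/3433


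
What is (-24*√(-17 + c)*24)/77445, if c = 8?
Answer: -192*I/8605 ≈ -0.022313*I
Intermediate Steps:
(-24*√(-17 + c)*24)/77445 = (-24*√(-17 + 8)*24)/77445 = (-72*I*24)*(1/77445) = -1728*I*(1/77445) = -192*I/8605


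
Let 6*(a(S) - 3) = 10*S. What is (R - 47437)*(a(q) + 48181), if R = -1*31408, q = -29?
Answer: -11385769915/3 ≈ -3.7953e+9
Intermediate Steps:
a(S) = 3 + 5*S/3 (a(S) = 3 + (10*S)/6 = 3 + 5*S/3)
R = -31408
(R - 47437)*(a(q) + 48181) = (-31408 - 47437)*((3 + (5/3)*(-29)) + 48181) = -78845*((3 - 145/3) + 48181) = -78845*(-136/3 + 48181) = -78845*144407/3 = -11385769915/3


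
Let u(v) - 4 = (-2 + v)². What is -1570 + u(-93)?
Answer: 7459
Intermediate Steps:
u(v) = 4 + (-2 + v)²
-1570 + u(-93) = -1570 + (4 + (-2 - 93)²) = -1570 + (4 + (-95)²) = -1570 + (4 + 9025) = -1570 + 9029 = 7459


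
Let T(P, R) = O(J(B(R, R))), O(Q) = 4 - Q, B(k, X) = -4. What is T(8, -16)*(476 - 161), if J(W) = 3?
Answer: 315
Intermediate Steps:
T(P, R) = 1 (T(P, R) = 4 - 1*3 = 4 - 3 = 1)
T(8, -16)*(476 - 161) = 1*(476 - 161) = 1*315 = 315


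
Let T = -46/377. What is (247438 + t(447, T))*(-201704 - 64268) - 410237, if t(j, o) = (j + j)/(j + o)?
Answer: -11087633029392165/168473 ≈ -6.5812e+10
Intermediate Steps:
T = -46/377 (T = -46*1/377 = -46/377 ≈ -0.12202)
t(j, o) = 2*j/(j + o) (t(j, o) = (2*j)/(j + o) = 2*j/(j + o))
(247438 + t(447, T))*(-201704 - 64268) - 410237 = (247438 + 2*447/(447 - 46/377))*(-201704 - 64268) - 410237 = (247438 + 2*447/(168473/377))*(-265972) - 410237 = (247438 + 2*447*(377/168473))*(-265972) - 410237 = (247438 + 337038/168473)*(-265972) - 410237 = (41686959212/168473)*(-265972) - 410237 = -11087563915534064/168473 - 410237 = -11087633029392165/168473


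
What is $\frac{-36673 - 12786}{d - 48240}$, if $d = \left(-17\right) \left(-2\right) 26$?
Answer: $\frac{49459}{47356} \approx 1.0444$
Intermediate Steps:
$d = 884$ ($d = 34 \cdot 26 = 884$)
$\frac{-36673 - 12786}{d - 48240} = \frac{-36673 - 12786}{884 - 48240} = - \frac{49459}{-47356} = \left(-49459\right) \left(- \frac{1}{47356}\right) = \frac{49459}{47356}$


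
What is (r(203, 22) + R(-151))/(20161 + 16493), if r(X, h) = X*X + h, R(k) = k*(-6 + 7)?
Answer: 20540/18327 ≈ 1.1208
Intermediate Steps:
R(k) = k (R(k) = k*1 = k)
r(X, h) = h + X² (r(X, h) = X² + h = h + X²)
(r(203, 22) + R(-151))/(20161 + 16493) = ((22 + 203²) - 151)/(20161 + 16493) = ((22 + 41209) - 151)/36654 = (41231 - 151)*(1/36654) = 41080*(1/36654) = 20540/18327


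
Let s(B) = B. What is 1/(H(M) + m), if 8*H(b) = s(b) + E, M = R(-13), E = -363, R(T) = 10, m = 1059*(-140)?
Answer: -8/1186433 ≈ -6.7429e-6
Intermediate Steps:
m = -148260
M = 10
H(b) = -363/8 + b/8 (H(b) = (b - 363)/8 = (-363 + b)/8 = -363/8 + b/8)
1/(H(M) + m) = 1/((-363/8 + (⅛)*10) - 148260) = 1/((-363/8 + 5/4) - 148260) = 1/(-353/8 - 148260) = 1/(-1186433/8) = -8/1186433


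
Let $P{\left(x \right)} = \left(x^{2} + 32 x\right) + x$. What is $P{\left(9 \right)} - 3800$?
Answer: $-3422$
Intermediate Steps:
$P{\left(x \right)} = x^{2} + 33 x$
$P{\left(9 \right)} - 3800 = 9 \left(33 + 9\right) - 3800 = 9 \cdot 42 - 3800 = 378 - 3800 = -3422$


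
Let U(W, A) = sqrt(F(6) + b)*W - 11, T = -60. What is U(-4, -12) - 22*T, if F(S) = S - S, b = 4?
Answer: 1301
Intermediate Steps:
F(S) = 0
U(W, A) = -11 + 2*W (U(W, A) = sqrt(0 + 4)*W - 11 = sqrt(4)*W - 11 = 2*W - 11 = -11 + 2*W)
U(-4, -12) - 22*T = (-11 + 2*(-4)) - 22*(-60) = (-11 - 8) + 1320 = -19 + 1320 = 1301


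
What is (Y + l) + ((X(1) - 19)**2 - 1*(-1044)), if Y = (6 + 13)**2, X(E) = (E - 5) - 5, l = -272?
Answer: 1917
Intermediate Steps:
X(E) = -10 + E (X(E) = (-5 + E) - 5 = -10 + E)
Y = 361 (Y = 19**2 = 361)
(Y + l) + ((X(1) - 19)**2 - 1*(-1044)) = (361 - 272) + (((-10 + 1) - 19)**2 - 1*(-1044)) = 89 + ((-9 - 19)**2 + 1044) = 89 + ((-28)**2 + 1044) = 89 + (784 + 1044) = 89 + 1828 = 1917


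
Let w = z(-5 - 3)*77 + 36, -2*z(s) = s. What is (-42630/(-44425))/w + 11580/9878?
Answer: 8869448757/7547878580 ≈ 1.1751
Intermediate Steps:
z(s) = -s/2
w = 344 (w = -(-5 - 3)/2*77 + 36 = -1/2*(-8)*77 + 36 = 4*77 + 36 = 308 + 36 = 344)
(-42630/(-44425))/w + 11580/9878 = -42630/(-44425)/344 + 11580/9878 = -42630*(-1/44425)*(1/344) + 11580*(1/9878) = (8526/8885)*(1/344) + 5790/4939 = 4263/1528220 + 5790/4939 = 8869448757/7547878580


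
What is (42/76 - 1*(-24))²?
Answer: 870489/1444 ≈ 602.83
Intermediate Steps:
(42/76 - 1*(-24))² = (42*(1/76) + 24)² = (21/38 + 24)² = (933/38)² = 870489/1444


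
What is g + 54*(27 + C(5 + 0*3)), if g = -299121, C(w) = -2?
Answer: -297771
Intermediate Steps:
g + 54*(27 + C(5 + 0*3)) = -299121 + 54*(27 - 2) = -299121 + 54*25 = -299121 + 1350 = -297771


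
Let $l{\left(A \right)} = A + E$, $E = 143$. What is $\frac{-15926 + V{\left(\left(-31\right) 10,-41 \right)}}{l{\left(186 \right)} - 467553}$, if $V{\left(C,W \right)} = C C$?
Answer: $- \frac{40087}{233612} \approx -0.1716$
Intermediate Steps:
$V{\left(C,W \right)} = C^{2}$
$l{\left(A \right)} = 143 + A$ ($l{\left(A \right)} = A + 143 = 143 + A$)
$\frac{-15926 + V{\left(\left(-31\right) 10,-41 \right)}}{l{\left(186 \right)} - 467553} = \frac{-15926 + \left(\left(-31\right) 10\right)^{2}}{\left(143 + 186\right) - 467553} = \frac{-15926 + \left(-310\right)^{2}}{329 - 467553} = \frac{-15926 + 96100}{-467224} = 80174 \left(- \frac{1}{467224}\right) = - \frac{40087}{233612}$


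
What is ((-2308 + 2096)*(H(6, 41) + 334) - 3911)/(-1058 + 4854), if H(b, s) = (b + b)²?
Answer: -105247/3796 ≈ -27.726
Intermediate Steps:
H(b, s) = 4*b² (H(b, s) = (2*b)² = 4*b²)
((-2308 + 2096)*(H(6, 41) + 334) - 3911)/(-1058 + 4854) = ((-2308 + 2096)*(4*6² + 334) - 3911)/(-1058 + 4854) = (-212*(4*36 + 334) - 3911)/3796 = (-212*(144 + 334) - 3911)*(1/3796) = (-212*478 - 3911)*(1/3796) = (-101336 - 3911)*(1/3796) = -105247*1/3796 = -105247/3796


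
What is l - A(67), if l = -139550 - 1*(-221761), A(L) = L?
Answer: 82144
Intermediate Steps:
l = 82211 (l = -139550 + 221761 = 82211)
l - A(67) = 82211 - 1*67 = 82211 - 67 = 82144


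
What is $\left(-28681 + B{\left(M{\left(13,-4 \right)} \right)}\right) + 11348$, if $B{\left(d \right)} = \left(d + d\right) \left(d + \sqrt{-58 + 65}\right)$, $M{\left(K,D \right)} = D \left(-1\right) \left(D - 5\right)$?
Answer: $-14741 - 72 \sqrt{7} \approx -14932.0$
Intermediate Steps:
$M{\left(K,D \right)} = - D \left(-5 + D\right)$
$B{\left(d \right)} = 2 d \left(d + \sqrt{7}\right)$
$\left(-28681 + B{\left(M{\left(13,-4 \right)} \right)}\right) + 11348 = \left(-28681 + 2 \left(- 4 \left(5 - -4\right)\right) \left(- 4 \left(5 - -4\right) + \sqrt{7}\right)\right) + 11348 = \left(-28681 + 2 \left(- 4 \left(5 + 4\right)\right) \left(- 4 \left(5 + 4\right) + \sqrt{7}\right)\right) + 11348 = \left(-28681 + 2 \left(\left(-4\right) 9\right) \left(\left(-4\right) 9 + \sqrt{7}\right)\right) + 11348 = \left(-28681 + 2 \left(-36\right) \left(-36 + \sqrt{7}\right)\right) + 11348 = \left(-28681 + \left(2592 - 72 \sqrt{7}\right)\right) + 11348 = \left(-26089 - 72 \sqrt{7}\right) + 11348 = -14741 - 72 \sqrt{7}$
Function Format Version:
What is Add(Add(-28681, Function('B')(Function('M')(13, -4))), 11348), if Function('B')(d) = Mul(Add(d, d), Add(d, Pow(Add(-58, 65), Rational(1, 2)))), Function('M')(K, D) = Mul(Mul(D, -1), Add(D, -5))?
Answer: Add(-14741, Mul(-72, Pow(7, Rational(1, 2)))) ≈ -14932.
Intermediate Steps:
Function('M')(K, D) = Mul(-1, D, Add(-5, D)) (Function('M')(K, D) = Mul(Mul(-1, D), Add(-5, D)) = Mul(-1, D, Add(-5, D)))
Function('B')(d) = Mul(2, d, Add(d, Pow(7, Rational(1, 2)))) (Function('B')(d) = Mul(Mul(2, d), Add(d, Pow(7, Rational(1, 2)))) = Mul(2, d, Add(d, Pow(7, Rational(1, 2)))))
Add(Add(-28681, Function('B')(Function('M')(13, -4))), 11348) = Add(Add(-28681, Mul(2, Mul(-4, Add(5, Mul(-1, -4))), Add(Mul(-4, Add(5, Mul(-1, -4))), Pow(7, Rational(1, 2))))), 11348) = Add(Add(-28681, Mul(2, Mul(-4, Add(5, 4)), Add(Mul(-4, Add(5, 4)), Pow(7, Rational(1, 2))))), 11348) = Add(Add(-28681, Mul(2, Mul(-4, 9), Add(Mul(-4, 9), Pow(7, Rational(1, 2))))), 11348) = Add(Add(-28681, Mul(2, -36, Add(-36, Pow(7, Rational(1, 2))))), 11348) = Add(Add(-28681, Add(2592, Mul(-72, Pow(7, Rational(1, 2))))), 11348) = Add(Add(-26089, Mul(-72, Pow(7, Rational(1, 2)))), 11348) = Add(-14741, Mul(-72, Pow(7, Rational(1, 2))))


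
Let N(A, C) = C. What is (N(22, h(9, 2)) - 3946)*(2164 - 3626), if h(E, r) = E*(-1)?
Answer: 5782210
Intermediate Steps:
h(E, r) = -E
(N(22, h(9, 2)) - 3946)*(2164 - 3626) = (-1*9 - 3946)*(2164 - 3626) = (-9 - 3946)*(-1462) = -3955*(-1462) = 5782210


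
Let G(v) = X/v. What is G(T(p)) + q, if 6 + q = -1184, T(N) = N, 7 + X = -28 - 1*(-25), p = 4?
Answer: -2385/2 ≈ -1192.5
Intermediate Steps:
X = -10 (X = -7 + (-28 - 1*(-25)) = -7 + (-28 + 25) = -7 - 3 = -10)
q = -1190 (q = -6 - 1184 = -1190)
G(v) = -10/v
G(T(p)) + q = -10/4 - 1190 = -10*¼ - 1190 = -5/2 - 1190 = -2385/2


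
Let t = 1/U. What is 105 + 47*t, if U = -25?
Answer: 2578/25 ≈ 103.12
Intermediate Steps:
t = -1/25 (t = 1/(-25) = -1/25 ≈ -0.040000)
105 + 47*t = 105 + 47*(-1/25) = 105 - 47/25 = 2578/25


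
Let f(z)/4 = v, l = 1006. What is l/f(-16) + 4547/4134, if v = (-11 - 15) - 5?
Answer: -449372/64077 ≈ -7.0130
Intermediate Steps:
v = -31 (v = -26 - 5 = -31)
f(z) = -124 (f(z) = 4*(-31) = -124)
l/f(-16) + 4547/4134 = 1006/(-124) + 4547/4134 = 1006*(-1/124) + 4547*(1/4134) = -503/62 + 4547/4134 = -449372/64077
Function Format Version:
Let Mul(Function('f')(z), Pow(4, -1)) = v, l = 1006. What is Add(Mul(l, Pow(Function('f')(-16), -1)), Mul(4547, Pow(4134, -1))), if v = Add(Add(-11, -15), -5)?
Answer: Rational(-449372, 64077) ≈ -7.0130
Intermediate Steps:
v = -31 (v = Add(-26, -5) = -31)
Function('f')(z) = -124 (Function('f')(z) = Mul(4, -31) = -124)
Add(Mul(l, Pow(Function('f')(-16), -1)), Mul(4547, Pow(4134, -1))) = Add(Mul(1006, Pow(-124, -1)), Mul(4547, Pow(4134, -1))) = Add(Mul(1006, Rational(-1, 124)), Mul(4547, Rational(1, 4134))) = Add(Rational(-503, 62), Rational(4547, 4134)) = Rational(-449372, 64077)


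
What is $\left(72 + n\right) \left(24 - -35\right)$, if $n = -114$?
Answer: $-2478$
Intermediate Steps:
$\left(72 + n\right) \left(24 - -35\right) = \left(72 - 114\right) \left(24 - -35\right) = - 42 \left(24 + 35\right) = \left(-42\right) 59 = -2478$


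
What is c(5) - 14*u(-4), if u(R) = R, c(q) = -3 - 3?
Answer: 50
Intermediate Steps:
c(q) = -6
c(5) - 14*u(-4) = -6 - 14*(-4) = -6 + 56 = 50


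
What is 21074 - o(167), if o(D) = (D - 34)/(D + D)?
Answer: 7038583/334 ≈ 21074.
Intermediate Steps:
o(D) = (-34 + D)/(2*D) (o(D) = (-34 + D)/((2*D)) = (-34 + D)*(1/(2*D)) = (-34 + D)/(2*D))
21074 - o(167) = 21074 - (-34 + 167)/(2*167) = 21074 - 133/(2*167) = 21074 - 1*133/334 = 21074 - 133/334 = 7038583/334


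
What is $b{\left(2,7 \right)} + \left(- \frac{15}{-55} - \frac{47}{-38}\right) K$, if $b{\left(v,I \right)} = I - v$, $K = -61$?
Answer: $- \frac{36401}{418} \approx -87.084$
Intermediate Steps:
$b{\left(2,7 \right)} + \left(- \frac{15}{-55} - \frac{47}{-38}\right) K = \left(7 - 2\right) + \left(- \frac{15}{-55} - \frac{47}{-38}\right) \left(-61\right) = \left(7 - 2\right) + \left(\left(-15\right) \left(- \frac{1}{55}\right) - - \frac{47}{38}\right) \left(-61\right) = 5 + \left(\frac{3}{11} + \frac{47}{38}\right) \left(-61\right) = 5 + \frac{631}{418} \left(-61\right) = 5 - \frac{38491}{418} = - \frac{36401}{418}$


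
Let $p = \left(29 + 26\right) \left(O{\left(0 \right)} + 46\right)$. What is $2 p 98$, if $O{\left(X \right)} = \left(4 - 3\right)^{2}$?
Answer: $506660$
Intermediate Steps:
$O{\left(X \right)} = 1$ ($O{\left(X \right)} = 1^{2} = 1$)
$p = 2585$ ($p = \left(29 + 26\right) \left(1 + 46\right) = 55 \cdot 47 = 2585$)
$2 p 98 = 2 \cdot 2585 \cdot 98 = 5170 \cdot 98 = 506660$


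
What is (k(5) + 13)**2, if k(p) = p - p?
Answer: 169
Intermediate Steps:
k(p) = 0
(k(5) + 13)**2 = (0 + 13)**2 = 13**2 = 169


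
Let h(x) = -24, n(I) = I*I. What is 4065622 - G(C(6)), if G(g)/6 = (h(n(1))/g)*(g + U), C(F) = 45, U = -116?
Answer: 20326974/5 ≈ 4.0654e+6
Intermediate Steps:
n(I) = I²
G(g) = -144*(-116 + g)/g (G(g) = 6*((-24/g)*(g - 116)) = 6*((-24/g)*(-116 + g)) = 6*(-24*(-116 + g)/g) = -144*(-116 + g)/g)
4065622 - G(C(6)) = 4065622 - (-144 + 16704/45) = 4065622 - (-144 + 16704*(1/45)) = 4065622 - (-144 + 1856/5) = 4065622 - 1*1136/5 = 4065622 - 1136/5 = 20326974/5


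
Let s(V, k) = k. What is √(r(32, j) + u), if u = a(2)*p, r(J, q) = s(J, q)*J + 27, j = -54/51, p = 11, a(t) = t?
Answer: √4369/17 ≈ 3.8881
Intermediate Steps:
j = -18/17 (j = -54*1/51 = -18/17 ≈ -1.0588)
r(J, q) = 27 + J*q (r(J, q) = q*J + 27 = J*q + 27 = 27 + J*q)
u = 22 (u = 2*11 = 22)
√(r(32, j) + u) = √((27 + 32*(-18/17)) + 22) = √((27 - 576/17) + 22) = √(-117/17 + 22) = √(257/17) = √4369/17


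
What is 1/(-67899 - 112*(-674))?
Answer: 1/7589 ≈ 0.00013177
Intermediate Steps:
1/(-67899 - 112*(-674)) = 1/(-67899 + 75488) = 1/7589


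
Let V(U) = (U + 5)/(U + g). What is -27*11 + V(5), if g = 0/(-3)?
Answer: -295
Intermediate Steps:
g = 0 (g = 0*(-⅓) = 0)
V(U) = (5 + U)/U (V(U) = (U + 5)/(U + 0) = (5 + U)/U)
-27*11 + V(5) = -27*11 + (5 + 5)/5 = -297 + (⅕)*10 = -297 + 2 = -295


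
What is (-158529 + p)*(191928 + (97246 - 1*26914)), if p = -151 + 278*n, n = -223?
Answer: -57873963240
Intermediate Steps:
p = -62145 (p = -151 + 278*(-223) = -151 - 61994 = -62145)
(-158529 + p)*(191928 + (97246 - 1*26914)) = (-158529 - 62145)*(191928 + (97246 - 1*26914)) = -220674*(191928 + (97246 - 26914)) = -220674*(191928 + 70332) = -220674*262260 = -57873963240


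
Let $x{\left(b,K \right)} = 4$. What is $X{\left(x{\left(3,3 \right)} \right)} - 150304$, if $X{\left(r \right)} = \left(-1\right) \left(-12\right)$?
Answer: $-150292$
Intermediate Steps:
$X{\left(r \right)} = 12$
$X{\left(x{\left(3,3 \right)} \right)} - 150304 = 12 - 150304 = -150292$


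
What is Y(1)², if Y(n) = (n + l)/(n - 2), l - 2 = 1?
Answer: 16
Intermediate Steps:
l = 3 (l = 2 + 1 = 3)
Y(n) = (3 + n)/(-2 + n) (Y(n) = (n + 3)/(n - 2) = (3 + n)/(-2 + n))
Y(1)² = ((3 + 1)/(-2 + 1))² = (4/(-1))² = (-1*4)² = (-4)² = 16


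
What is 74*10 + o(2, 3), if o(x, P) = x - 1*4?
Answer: 738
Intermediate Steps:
o(x, P) = -4 + x (o(x, P) = x - 4 = -4 + x)
74*10 + o(2, 3) = 74*10 + (-4 + 2) = 740 - 2 = 738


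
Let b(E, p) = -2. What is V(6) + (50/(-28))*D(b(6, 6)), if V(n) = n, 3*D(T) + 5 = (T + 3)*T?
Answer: 61/6 ≈ 10.167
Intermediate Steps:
D(T) = -5/3 + T*(3 + T)/3 (D(T) = -5/3 + ((T + 3)*T)/3 = -5/3 + ((3 + T)*T)/3 = -5/3 + (T*(3 + T))/3 = -5/3 + T*(3 + T)/3)
V(6) + (50/(-28))*D(b(6, 6)) = 6 + (50/(-28))*(-5/3 - 2 + (⅓)*(-2)²) = 6 + (50*(-1/28))*(-5/3 - 2 + (⅓)*4) = 6 - 25*(-5/3 - 2 + 4/3)/14 = 6 - 25/14*(-7/3) = 6 + 25/6 = 61/6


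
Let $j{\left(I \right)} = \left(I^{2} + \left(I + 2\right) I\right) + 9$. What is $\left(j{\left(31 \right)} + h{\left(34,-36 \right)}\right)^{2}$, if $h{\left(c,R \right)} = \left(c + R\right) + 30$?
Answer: $4084441$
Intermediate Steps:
$j{\left(I \right)} = 9 + I^{2} + I \left(2 + I\right)$ ($j{\left(I \right)} = \left(I^{2} + \left(2 + I\right) I\right) + 9 = \left(I^{2} + I \left(2 + I\right)\right) + 9 = 9 + I^{2} + I \left(2 + I\right)$)
$h{\left(c,R \right)} = 30 + R + c$ ($h{\left(c,R \right)} = \left(R + c\right) + 30 = 30 + R + c$)
$\left(j{\left(31 \right)} + h{\left(34,-36 \right)}\right)^{2} = \left(\left(9 + 2 \cdot 31 + 2 \cdot 31^{2}\right) + \left(30 - 36 + 34\right)\right)^{2} = \left(\left(9 + 62 + 2 \cdot 961\right) + 28\right)^{2} = \left(\left(9 + 62 + 1922\right) + 28\right)^{2} = \left(1993 + 28\right)^{2} = 2021^{2} = 4084441$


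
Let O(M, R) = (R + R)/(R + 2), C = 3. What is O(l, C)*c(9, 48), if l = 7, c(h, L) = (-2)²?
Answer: 24/5 ≈ 4.8000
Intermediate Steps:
c(h, L) = 4
O(M, R) = 2*R/(2 + R) (O(M, R) = (2*R)/(2 + R) = 2*R/(2 + R))
O(l, C)*c(9, 48) = (2*3/(2 + 3))*4 = (2*3/5)*4 = (2*3*(⅕))*4 = (6/5)*4 = 24/5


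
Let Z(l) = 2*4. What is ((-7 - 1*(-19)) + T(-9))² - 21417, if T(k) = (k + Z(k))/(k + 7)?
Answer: -85043/4 ≈ -21261.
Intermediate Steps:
Z(l) = 8
T(k) = (8 + k)/(7 + k) (T(k) = (k + 8)/(k + 7) = (8 + k)/(7 + k))
((-7 - 1*(-19)) + T(-9))² - 21417 = ((-7 - 1*(-19)) + (8 - 9)/(7 - 9))² - 21417 = ((-7 + 19) - 1/(-2))² - 21417 = (12 - ½*(-1))² - 21417 = (12 + ½)² - 21417 = (25/2)² - 21417 = 625/4 - 21417 = -85043/4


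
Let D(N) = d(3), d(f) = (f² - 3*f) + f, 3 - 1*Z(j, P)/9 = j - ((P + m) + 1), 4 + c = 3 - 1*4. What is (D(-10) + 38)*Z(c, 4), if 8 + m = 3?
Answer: 2952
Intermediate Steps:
m = -5 (m = -8 + 3 = -5)
c = -5 (c = -4 + (3 - 1*4) = -4 + (3 - 4) = -4 - 1 = -5)
Z(j, P) = -9 - 9*j + 9*P (Z(j, P) = 27 - 9*(j - ((P - 5) + 1)) = 27 - 9*(j - ((-5 + P) + 1)) = 27 - 9*(j - (-4 + P)) = 27 - 9*(j + (4 - P)) = 27 - 9*(4 + j - P) = 27 + (-36 - 9*j + 9*P) = -9 - 9*j + 9*P)
d(f) = f² - 2*f
D(N) = 3 (D(N) = 3*(-2 + 3) = 3*1 = 3)
(D(-10) + 38)*Z(c, 4) = (3 + 38)*(-9 - 9*(-5) + 9*4) = 41*(-9 + 45 + 36) = 41*72 = 2952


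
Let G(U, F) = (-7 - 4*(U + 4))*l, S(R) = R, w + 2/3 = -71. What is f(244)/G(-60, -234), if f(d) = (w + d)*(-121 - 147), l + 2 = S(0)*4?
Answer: 69278/651 ≈ 106.42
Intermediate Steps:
w = -215/3 (w = -⅔ - 71 = -215/3 ≈ -71.667)
l = -2 (l = -2 + 0*4 = -2 + 0 = -2)
G(U, F) = 46 + 8*U (G(U, F) = (-7 - 4*(U + 4))*(-2) = (-7 - 4*(4 + U))*(-2) = (-7 + (-16 - 4*U))*(-2) = (-23 - 4*U)*(-2) = 46 + 8*U)
f(d) = 57620/3 - 268*d (f(d) = (-215/3 + d)*(-121 - 147) = (-215/3 + d)*(-268) = 57620/3 - 268*d)
f(244)/G(-60, -234) = (57620/3 - 268*244)/(46 + 8*(-60)) = (57620/3 - 65392)/(46 - 480) = -138556/3/(-434) = -138556/3*(-1/434) = 69278/651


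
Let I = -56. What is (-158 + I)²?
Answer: 45796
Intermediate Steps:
(-158 + I)² = (-158 - 56)² = (-214)² = 45796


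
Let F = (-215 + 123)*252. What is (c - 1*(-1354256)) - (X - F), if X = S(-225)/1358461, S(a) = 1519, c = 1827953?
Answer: 4291412259006/1358461 ≈ 3.1590e+6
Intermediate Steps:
X = 1519/1358461 ≈ 0.0011182
F = -23184 (F = -92*252 = -23184)
(c - 1*(-1354256)) - (X - F) = (1827953 - 1*(-1354256)) - (1519/1358461 - 1*(-23184)) = (1827953 + 1354256) - (1519/1358461 + 23184) = 3182209 - 1*31494561343/1358461 = 3182209 - 31494561343/1358461 = 4291412259006/1358461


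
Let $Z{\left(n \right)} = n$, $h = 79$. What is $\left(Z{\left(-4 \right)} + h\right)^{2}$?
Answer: $5625$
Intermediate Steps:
$\left(Z{\left(-4 \right)} + h\right)^{2} = \left(-4 + 79\right)^{2} = 75^{2} = 5625$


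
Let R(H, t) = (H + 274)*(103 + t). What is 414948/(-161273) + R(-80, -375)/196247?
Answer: -89942353820/31649342431 ≈ -2.8418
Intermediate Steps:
R(H, t) = (103 + t)*(274 + H) (R(H, t) = (274 + H)*(103 + t) = (103 + t)*(274 + H))
414948/(-161273) + R(-80, -375)/196247 = 414948/(-161273) + (28222 + 103*(-80) + 274*(-375) - 80*(-375))/196247 = 414948*(-1/161273) + (28222 - 8240 - 102750 + 30000)*(1/196247) = -414948/161273 - 52768*1/196247 = -414948/161273 - 52768/196247 = -89942353820/31649342431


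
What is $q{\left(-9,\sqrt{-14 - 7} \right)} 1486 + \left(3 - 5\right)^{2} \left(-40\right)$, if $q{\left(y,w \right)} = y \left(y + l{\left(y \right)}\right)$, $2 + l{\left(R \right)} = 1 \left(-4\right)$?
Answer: $200450$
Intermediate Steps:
$l{\left(R \right)} = -6$ ($l{\left(R \right)} = -2 + 1 \left(-4\right) = -2 - 4 = -6$)
$q{\left(y,w \right)} = y \left(-6 + y\right)$ ($q{\left(y,w \right)} = y \left(y - 6\right) = y \left(-6 + y\right)$)
$q{\left(-9,\sqrt{-14 - 7} \right)} 1486 + \left(3 - 5\right)^{2} \left(-40\right) = - 9 \left(-6 - 9\right) 1486 + \left(3 - 5\right)^{2} \left(-40\right) = \left(-9\right) \left(-15\right) 1486 + \left(-2\right)^{2} \left(-40\right) = 135 \cdot 1486 + 4 \left(-40\right) = 200610 - 160 = 200450$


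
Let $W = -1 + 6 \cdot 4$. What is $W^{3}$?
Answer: $12167$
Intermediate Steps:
$W = 23$ ($W = -1 + 24 = 23$)
$W^{3} = 23^{3} = 12167$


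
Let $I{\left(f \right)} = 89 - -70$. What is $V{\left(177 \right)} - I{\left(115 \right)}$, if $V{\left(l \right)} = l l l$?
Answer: $5545074$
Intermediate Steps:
$I{\left(f \right)} = 159$ ($I{\left(f \right)} = 89 + 70 = 159$)
$V{\left(l \right)} = l^{3}$ ($V{\left(l \right)} = l^{2} l = l^{3}$)
$V{\left(177 \right)} - I{\left(115 \right)} = 177^{3} - 159 = 5545233 - 159 = 5545074$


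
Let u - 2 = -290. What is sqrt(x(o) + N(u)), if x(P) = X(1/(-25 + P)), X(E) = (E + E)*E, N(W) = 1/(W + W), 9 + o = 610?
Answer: I*sqrt(574)/576 ≈ 0.041594*I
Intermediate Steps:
u = -288 (u = 2 - 290 = -288)
o = 601 (o = -9 + 610 = 601)
N(W) = 1/(2*W)
X(E) = 2*E**2 (X(E) = (2*E)*E = 2*E**2)
x(P) = 2/(-25 + P)**2 (x(P) = 2*(1/(-25 + P))**2 = 2/(-25 + P)**2)
sqrt(x(o) + N(u)) = sqrt(2/(-25 + 601)**2 + (1/2)/(-288)) = sqrt(2/576**2 + (1/2)*(-1/288)) = sqrt(2*(1/331776) - 1/576) = sqrt(1/165888 - 1/576) = sqrt(-287/165888) = I*sqrt(574)/576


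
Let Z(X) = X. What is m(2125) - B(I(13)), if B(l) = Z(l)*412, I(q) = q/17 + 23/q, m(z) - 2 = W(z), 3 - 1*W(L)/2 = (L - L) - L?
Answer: 710298/221 ≈ 3214.0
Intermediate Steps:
W(L) = 6 + 2*L (W(L) = 6 - 2*((L - L) - L) = 6 - 2*(0 - L) = 6 - (-2)*L = 6 + 2*L)
m(z) = 8 + 2*z (m(z) = 2 + (6 + 2*z) = 8 + 2*z)
I(q) = 23/q + q/17 (I(q) = q*(1/17) + 23/q = q/17 + 23/q = 23/q + q/17)
B(l) = 412*l (B(l) = l*412 = 412*l)
m(2125) - B(I(13)) = (8 + 2*2125) - 412*(23/13 + (1/17)*13) = (8 + 4250) - 412*(23*(1/13) + 13/17) = 4258 - 412*(23/13 + 13/17) = 4258 - 412*560/221 = 4258 - 1*230720/221 = 4258 - 230720/221 = 710298/221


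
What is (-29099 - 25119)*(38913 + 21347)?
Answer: -3267176680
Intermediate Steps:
(-29099 - 25119)*(38913 + 21347) = -54218*60260 = -3267176680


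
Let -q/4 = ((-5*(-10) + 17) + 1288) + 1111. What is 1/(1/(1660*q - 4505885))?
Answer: -20880125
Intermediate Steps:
q = -9864 (q = -4*(((-5*(-10) + 17) + 1288) + 1111) = -4*(((50 + 17) + 1288) + 1111) = -4*((67 + 1288) + 1111) = -4*(1355 + 1111) = -4*2466 = -9864)
1/(1/(1660*q - 4505885)) = 1/(1/(1660*(-9864) - 4505885)) = 1/(1/(-16374240 - 4505885)) = 1/(1/(-20880125)) = 1/(-1/20880125) = -20880125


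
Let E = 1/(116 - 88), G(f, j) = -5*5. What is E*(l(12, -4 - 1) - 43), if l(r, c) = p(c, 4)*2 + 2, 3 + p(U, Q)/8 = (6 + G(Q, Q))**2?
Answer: 5687/28 ≈ 203.11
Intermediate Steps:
G(f, j) = -25
p(U, Q) = 2864 (p(U, Q) = -24 + 8*(6 - 25)**2 = -24 + 8*(-19)**2 = -24 + 8*361 = -24 + 2888 = 2864)
E = 1/28 ≈ 0.035714
l(r, c) = 5730 (l(r, c) = 2864*2 + 2 = 5728 + 2 = 5730)
E*(l(12, -4 - 1) - 43) = (5730 - 43)/28 = (1/28)*5687 = 5687/28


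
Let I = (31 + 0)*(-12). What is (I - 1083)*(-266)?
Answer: 387030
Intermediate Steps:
I = -372 (I = 31*(-12) = -372)
(I - 1083)*(-266) = (-372 - 1083)*(-266) = -1455*(-266) = 387030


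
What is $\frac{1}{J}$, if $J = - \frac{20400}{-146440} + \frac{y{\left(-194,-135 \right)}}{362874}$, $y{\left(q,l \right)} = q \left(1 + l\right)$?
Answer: $\frac{664240857}{140118548} \approx 4.7406$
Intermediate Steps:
$J = \frac{140118548}{664240857}$ ($J = - \frac{20400}{-146440} + \frac{\left(-194\right) \left(1 - 135\right)}{362874} = \left(-20400\right) \left(- \frac{1}{146440}\right) + \left(-194\right) \left(-134\right) \frac{1}{362874} = \frac{510}{3661} + 25996 \cdot \frac{1}{362874} = \frac{510}{3661} + \frac{12998}{181437} = \frac{140118548}{664240857} \approx 0.21095$)
$\frac{1}{J} = \frac{1}{\frac{140118548}{664240857}} = \frac{664240857}{140118548}$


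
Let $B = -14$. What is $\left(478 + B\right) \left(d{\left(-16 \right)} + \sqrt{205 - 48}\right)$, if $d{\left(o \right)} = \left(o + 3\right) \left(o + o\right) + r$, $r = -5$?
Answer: $190704 + 464 \sqrt{157} \approx 1.9652 \cdot 10^{5}$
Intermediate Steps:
$d{\left(o \right)} = -5 + 2 o \left(3 + o\right)$ ($d{\left(o \right)} = \left(o + 3\right) \left(o + o\right) - 5 = \left(3 + o\right) 2 o - 5 = 2 o \left(3 + o\right) - 5 = -5 + 2 o \left(3 + o\right)$)
$\left(478 + B\right) \left(d{\left(-16 \right)} + \sqrt{205 - 48}\right) = \left(478 - 14\right) \left(\left(-5 + 2 \left(-16\right)^{2} + 6 \left(-16\right)\right) + \sqrt{205 - 48}\right) = 464 \left(\left(-5 + 2 \cdot 256 - 96\right) + \sqrt{157}\right) = 464 \left(\left(-5 + 512 - 96\right) + \sqrt{157}\right) = 464 \left(411 + \sqrt{157}\right) = 190704 + 464 \sqrt{157}$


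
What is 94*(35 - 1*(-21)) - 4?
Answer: 5260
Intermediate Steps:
94*(35 - 1*(-21)) - 4 = 94*(35 + 21) - 4 = 94*56 - 4 = 5264 - 4 = 5260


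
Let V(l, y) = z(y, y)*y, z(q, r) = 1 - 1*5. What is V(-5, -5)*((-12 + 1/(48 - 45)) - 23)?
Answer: -2080/3 ≈ -693.33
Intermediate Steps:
z(q, r) = -4 (z(q, r) = 1 - 5 = -4)
V(l, y) = -4*y
V(-5, -5)*((-12 + 1/(48 - 45)) - 23) = (-4*(-5))*((-12 + 1/(48 - 45)) - 23) = 20*((-12 + 1/3) - 23) = 20*(-35/3 - 23) = 20*(-104/3) = -2080/3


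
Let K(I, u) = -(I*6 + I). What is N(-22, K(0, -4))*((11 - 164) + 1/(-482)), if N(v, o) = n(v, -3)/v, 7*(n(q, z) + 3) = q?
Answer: -3171121/74228 ≈ -42.721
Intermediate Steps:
n(q, z) = -3 + q/7
K(I, u) = -7*I (K(I, u) = -(6*I + I) = -7*I)
N(v, o) = (-3 + v/7)/v
N(-22, K(0, -4))*((11 - 164) + 1/(-482)) = ((1/7)*(-21 - 22)/(-22))*((11 - 164) + 1/(-482)) = ((1/7)*(-1/22)*(-43))*(-153 - 1/482) = (43/154)*(-73747/482) = -3171121/74228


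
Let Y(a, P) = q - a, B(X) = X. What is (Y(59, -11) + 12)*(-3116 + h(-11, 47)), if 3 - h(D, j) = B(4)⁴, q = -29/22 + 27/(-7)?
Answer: 27069915/154 ≈ 1.7578e+5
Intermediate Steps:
q = -797/154 (q = -29*1/22 + 27*(-⅐) = -29/22 - 27/7 = -797/154 ≈ -5.1753)
h(D, j) = -253 (h(D, j) = 3 - 1*4⁴ = 3 - 1*256 = 3 - 256 = -253)
Y(a, P) = -797/154 - a
(Y(59, -11) + 12)*(-3116 + h(-11, 47)) = ((-797/154 - 1*59) + 12)*(-3116 - 253) = ((-797/154 - 59) + 12)*(-3369) = (-9883/154 + 12)*(-3369) = -8035/154*(-3369) = 27069915/154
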